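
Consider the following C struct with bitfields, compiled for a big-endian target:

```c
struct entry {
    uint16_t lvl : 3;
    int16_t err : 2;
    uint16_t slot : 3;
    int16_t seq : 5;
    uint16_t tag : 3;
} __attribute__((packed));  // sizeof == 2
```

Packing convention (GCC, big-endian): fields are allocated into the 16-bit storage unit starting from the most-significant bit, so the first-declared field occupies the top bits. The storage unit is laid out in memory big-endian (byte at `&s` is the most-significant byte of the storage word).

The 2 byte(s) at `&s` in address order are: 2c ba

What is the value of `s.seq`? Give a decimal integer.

-9

[0]=0x2c [1]=0xba (big-endian) → word 0x2cba
lvl [13+:3] = (word>>13) & 0x7 = 1
err [11+:2] = (word>>11) & 0x3 = 1
slot [8+:3] = (word>>8) & 0x7 = 4
seq [3+:5] = (word>>3) & 0x1f = 23  ←
tag [0+:3] = (word>>0) & 0x7 = 2
seq signed 5b, MSB=1: 23 - 32 = -9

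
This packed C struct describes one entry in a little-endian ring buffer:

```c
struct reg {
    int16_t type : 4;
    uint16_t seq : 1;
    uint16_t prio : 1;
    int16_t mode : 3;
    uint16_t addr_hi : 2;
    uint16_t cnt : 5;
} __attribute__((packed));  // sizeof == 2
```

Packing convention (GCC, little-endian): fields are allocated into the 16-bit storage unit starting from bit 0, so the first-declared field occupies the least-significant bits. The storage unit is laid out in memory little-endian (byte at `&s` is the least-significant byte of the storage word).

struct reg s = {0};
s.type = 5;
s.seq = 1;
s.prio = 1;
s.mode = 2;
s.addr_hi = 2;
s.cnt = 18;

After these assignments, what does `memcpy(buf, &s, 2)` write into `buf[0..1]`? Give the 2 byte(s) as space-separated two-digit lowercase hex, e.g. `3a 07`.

type (4b) val=5 bits=0x5 at bit 0: 0x0005
seq (1b) val=1 bits=0x1 at bit 4: 0x0015
prio (1b) val=1 bits=0x1 at bit 5: 0x0035
mode (3b) val=2 bits=0x2 at bit 6: 0x00b5
addr_hi (2b) val=2 bits=0x2 at bit 9: 0x04b5
cnt (5b) val=18 bits=0x12 at bit 11: 0x94b5
word = 0x94b5 → little-endian bytes:
  [0]=0xb5  [1]=0x94

b5 94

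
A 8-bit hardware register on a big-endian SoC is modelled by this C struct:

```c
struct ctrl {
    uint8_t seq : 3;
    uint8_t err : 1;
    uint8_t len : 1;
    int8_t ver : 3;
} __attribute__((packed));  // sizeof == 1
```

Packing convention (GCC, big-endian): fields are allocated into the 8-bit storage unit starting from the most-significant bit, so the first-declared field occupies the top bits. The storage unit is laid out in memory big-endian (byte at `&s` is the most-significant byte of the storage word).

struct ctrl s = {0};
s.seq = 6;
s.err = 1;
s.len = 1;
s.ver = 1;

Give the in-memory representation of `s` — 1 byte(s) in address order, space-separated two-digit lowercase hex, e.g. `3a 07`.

d9

seq (3b) val=6 bits=0x6 at bit 5: 0xc0
err (1b) val=1 bits=0x1 at bit 4: 0xd0
len (1b) val=1 bits=0x1 at bit 3: 0xd8
ver (3b) val=1 bits=0x1 at bit 0: 0xd9
word = 0xd9 → big-endian bytes:
  [0]=0xd9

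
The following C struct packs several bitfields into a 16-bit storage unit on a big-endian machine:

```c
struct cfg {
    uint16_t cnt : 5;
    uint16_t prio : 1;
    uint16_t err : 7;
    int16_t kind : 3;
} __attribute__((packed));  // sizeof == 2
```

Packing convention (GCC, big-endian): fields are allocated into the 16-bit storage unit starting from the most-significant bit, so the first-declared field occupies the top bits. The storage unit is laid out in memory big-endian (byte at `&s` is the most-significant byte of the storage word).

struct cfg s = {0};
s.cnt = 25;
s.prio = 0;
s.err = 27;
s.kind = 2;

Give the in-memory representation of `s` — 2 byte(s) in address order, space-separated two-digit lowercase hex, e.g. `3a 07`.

cnt:5 = 25 → 0x19 << 11 → word 0xc800
prio:1 = 0 → 0x0 << 10 → word 0xc800
err:7 = 27 → 0x1b << 3 → word 0xc8d8
kind:3 = 2 → 0x2 << 0 → word 0xc8da
word = 0xc8da → big-endian bytes:
  [0]=0xc8  [1]=0xda

c8 da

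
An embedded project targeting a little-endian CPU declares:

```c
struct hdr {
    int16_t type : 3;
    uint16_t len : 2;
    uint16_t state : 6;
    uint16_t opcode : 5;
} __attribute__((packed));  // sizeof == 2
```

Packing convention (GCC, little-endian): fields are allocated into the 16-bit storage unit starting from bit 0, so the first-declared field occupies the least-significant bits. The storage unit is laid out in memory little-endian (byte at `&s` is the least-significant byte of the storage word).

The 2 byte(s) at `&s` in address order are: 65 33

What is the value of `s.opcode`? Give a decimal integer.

[0]=0x65 [1]=0x33 (little-endian) → word 0x3365
type [0+:3] = (word>>0) & 0x7 = 5
len [3+:2] = (word>>3) & 0x3 = 0
state [5+:6] = (word>>5) & 0x3f = 27
opcode [11+:5] = (word>>11) & 0x1f = 6  ←

6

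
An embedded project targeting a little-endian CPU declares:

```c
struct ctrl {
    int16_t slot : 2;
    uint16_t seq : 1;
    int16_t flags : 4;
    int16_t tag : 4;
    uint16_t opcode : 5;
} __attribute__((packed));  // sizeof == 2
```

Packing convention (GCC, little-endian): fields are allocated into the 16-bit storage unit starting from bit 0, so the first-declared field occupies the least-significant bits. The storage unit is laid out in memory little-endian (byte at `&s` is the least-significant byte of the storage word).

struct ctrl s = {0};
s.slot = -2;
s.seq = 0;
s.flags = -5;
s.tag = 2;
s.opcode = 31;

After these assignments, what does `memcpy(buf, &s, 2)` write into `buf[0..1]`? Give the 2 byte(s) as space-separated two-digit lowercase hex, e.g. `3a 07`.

5a f9

slot (2b) val=-2 bits=0x2 at bit 0: 0x0002
seq (1b) val=0 bits=0x0 at bit 2: 0x0002
flags (4b) val=-5 bits=0xb at bit 3: 0x005a
tag (4b) val=2 bits=0x2 at bit 7: 0x015a
opcode (5b) val=31 bits=0x1f at bit 11: 0xf95a
word = 0xf95a → little-endian bytes:
  [0]=0x5a  [1]=0xf9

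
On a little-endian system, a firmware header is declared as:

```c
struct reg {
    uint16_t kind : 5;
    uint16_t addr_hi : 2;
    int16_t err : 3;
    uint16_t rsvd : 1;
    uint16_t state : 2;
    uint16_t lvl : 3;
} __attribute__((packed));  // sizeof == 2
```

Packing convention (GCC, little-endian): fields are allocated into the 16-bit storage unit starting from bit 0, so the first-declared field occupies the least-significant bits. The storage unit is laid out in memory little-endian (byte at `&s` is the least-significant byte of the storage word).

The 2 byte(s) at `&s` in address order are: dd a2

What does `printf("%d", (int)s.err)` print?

[0]=0xdd [1]=0xa2 (little-endian) → word 0xa2dd
kind [0+:5] = (word>>0) & 0x1f = 29
addr_hi [5+:2] = (word>>5) & 0x3 = 2
err [7+:3] = (word>>7) & 0x7 = 5  ←
rsvd [10+:1] = (word>>10) & 0x1 = 0
state [11+:2] = (word>>11) & 0x3 = 0
lvl [13+:3] = (word>>13) & 0x7 = 5
err signed 3b, MSB=1: 5 - 8 = -3

-3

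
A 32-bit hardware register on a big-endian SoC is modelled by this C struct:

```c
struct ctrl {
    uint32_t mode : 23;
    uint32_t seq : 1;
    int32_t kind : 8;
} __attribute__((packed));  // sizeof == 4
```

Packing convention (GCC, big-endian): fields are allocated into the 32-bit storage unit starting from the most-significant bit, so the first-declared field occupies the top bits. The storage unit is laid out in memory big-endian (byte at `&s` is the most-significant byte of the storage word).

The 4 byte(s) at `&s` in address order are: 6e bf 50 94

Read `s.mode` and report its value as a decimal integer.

[0]=0x6e [1]=0xbf [2]=0x50 [3]=0x94 (big-endian) → word 0x6ebf5094
mode:23 @ bit 9 → (0x6ebf5094>>9)&0x7fffff = 0x375fa8  ←
seq:1 @ bit 8 → (0x6ebf5094>>8)&0x1 = 0x0
kind:8 @ bit 0 → (0x6ebf5094>>0)&0xff = 0x94

3628968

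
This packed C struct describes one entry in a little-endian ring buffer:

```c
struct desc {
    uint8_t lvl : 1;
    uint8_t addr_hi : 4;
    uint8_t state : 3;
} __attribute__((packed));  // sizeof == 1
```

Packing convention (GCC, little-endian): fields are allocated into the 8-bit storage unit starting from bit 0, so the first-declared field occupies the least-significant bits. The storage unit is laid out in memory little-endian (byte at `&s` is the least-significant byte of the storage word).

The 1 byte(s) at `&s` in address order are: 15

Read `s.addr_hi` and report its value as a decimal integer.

[0]=0x15 (little-endian) → word 0x15
lvl [0+:1] = (word>>0) & 0x1 = 1
addr_hi [1+:4] = (word>>1) & 0xf = 10  ←
state [5+:3] = (word>>5) & 0x7 = 0

10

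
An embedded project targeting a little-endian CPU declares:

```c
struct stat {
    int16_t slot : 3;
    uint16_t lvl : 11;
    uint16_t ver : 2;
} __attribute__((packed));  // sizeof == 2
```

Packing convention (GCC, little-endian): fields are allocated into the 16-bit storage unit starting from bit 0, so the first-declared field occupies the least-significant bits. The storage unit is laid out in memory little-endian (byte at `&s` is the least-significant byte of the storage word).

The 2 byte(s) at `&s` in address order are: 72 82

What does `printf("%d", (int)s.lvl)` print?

[0]=0x72 [1]=0x82 (little-endian) → word 0x8272
slot [0+:3] = (word>>0) & 0x7 = 2
lvl [3+:11] = (word>>3) & 0x7ff = 78  ←
ver [14+:2] = (word>>14) & 0x3 = 2

78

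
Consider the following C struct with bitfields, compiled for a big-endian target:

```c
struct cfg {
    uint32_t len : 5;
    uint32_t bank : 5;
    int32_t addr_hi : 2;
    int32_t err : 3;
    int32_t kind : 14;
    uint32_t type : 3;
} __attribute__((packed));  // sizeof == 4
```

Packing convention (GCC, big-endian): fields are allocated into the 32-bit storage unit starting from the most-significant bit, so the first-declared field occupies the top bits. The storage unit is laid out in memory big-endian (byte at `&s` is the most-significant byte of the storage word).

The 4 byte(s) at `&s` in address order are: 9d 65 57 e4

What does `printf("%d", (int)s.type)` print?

4

[0]=0x9d [1]=0x65 [2]=0x57 [3]=0xe4 (big-endian) → word 0x9d6557e4
len:5 @ bit 27 → (0x9d6557e4>>27)&0x1f = 0x13
bank:5 @ bit 22 → (0x9d6557e4>>22)&0x1f = 0x15
addr_hi:2 @ bit 20 → (0x9d6557e4>>20)&0x3 = 0x2
err:3 @ bit 17 → (0x9d6557e4>>17)&0x7 = 0x2
kind:14 @ bit 3 → (0x9d6557e4>>3)&0x3fff = 0x2afc
type:3 @ bit 0 → (0x9d6557e4>>0)&0x7 = 0x4  ←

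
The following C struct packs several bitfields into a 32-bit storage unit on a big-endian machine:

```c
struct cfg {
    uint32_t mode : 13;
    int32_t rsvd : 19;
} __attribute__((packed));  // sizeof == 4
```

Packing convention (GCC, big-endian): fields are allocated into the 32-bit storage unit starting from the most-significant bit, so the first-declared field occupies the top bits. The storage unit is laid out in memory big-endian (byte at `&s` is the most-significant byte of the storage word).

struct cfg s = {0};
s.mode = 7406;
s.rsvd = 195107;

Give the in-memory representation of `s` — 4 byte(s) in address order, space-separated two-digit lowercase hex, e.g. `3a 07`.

mode (13b) val=7406 bits=0x1cee at bit 19: 0xe7700000
rsvd (19b) val=195107 bits=0x2fa23 at bit 0: 0xe772fa23
word = 0xe772fa23 → big-endian bytes:
  [0]=0xe7  [1]=0x72  [2]=0xfa  [3]=0x23

e7 72 fa 23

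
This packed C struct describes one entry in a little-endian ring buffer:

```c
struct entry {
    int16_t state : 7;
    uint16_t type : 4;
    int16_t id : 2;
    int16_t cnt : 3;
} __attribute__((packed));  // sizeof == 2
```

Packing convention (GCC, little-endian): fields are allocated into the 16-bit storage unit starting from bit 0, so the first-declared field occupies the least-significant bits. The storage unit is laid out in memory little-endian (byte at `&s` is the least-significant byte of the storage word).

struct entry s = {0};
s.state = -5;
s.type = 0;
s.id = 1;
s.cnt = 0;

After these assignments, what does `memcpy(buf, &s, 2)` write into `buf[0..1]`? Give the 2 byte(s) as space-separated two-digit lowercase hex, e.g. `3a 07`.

7b 08

state:7 = -5 → 0x7b << 0 → word 0x007b
type:4 = 0 → 0x0 << 7 → word 0x007b
id:2 = 1 → 0x1 << 11 → word 0x087b
cnt:3 = 0 → 0x0 << 13 → word 0x087b
word = 0x087b → little-endian bytes:
  [0]=0x7b  [1]=0x08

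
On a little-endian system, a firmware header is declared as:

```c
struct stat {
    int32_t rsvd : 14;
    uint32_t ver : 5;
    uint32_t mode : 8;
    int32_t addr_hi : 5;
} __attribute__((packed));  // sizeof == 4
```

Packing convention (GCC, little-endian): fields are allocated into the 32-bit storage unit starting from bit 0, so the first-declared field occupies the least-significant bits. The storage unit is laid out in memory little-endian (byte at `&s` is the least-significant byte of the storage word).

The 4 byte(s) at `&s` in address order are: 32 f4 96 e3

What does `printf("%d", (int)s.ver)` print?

27

[0]=0x32 [1]=0xf4 [2]=0x96 [3]=0xe3 (little-endian) → word 0xe396f432
rsvd:14 @ bit 0 → (0xe396f432>>0)&0x3fff = 0x3432
ver:5 @ bit 14 → (0xe396f432>>14)&0x1f = 0x1b  ←
mode:8 @ bit 19 → (0xe396f432>>19)&0xff = 0x72
addr_hi:5 @ bit 27 → (0xe396f432>>27)&0x1f = 0x1c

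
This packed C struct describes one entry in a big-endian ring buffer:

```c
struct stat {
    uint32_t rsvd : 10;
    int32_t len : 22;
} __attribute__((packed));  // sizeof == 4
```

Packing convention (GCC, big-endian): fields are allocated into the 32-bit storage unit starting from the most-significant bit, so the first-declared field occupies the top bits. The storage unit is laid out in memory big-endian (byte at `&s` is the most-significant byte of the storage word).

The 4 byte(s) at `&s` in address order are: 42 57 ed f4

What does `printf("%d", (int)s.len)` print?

1568244

[0]=0x42 [1]=0x57 [2]=0xed [3]=0xf4 (big-endian) → word 0x4257edf4
rsvd [22+:10] = (word>>22) & 0x3ff = 265
len [0+:22] = (word>>0) & 0x3fffff = 1568244  ←
len signed 22b, MSB=0: value = 1568244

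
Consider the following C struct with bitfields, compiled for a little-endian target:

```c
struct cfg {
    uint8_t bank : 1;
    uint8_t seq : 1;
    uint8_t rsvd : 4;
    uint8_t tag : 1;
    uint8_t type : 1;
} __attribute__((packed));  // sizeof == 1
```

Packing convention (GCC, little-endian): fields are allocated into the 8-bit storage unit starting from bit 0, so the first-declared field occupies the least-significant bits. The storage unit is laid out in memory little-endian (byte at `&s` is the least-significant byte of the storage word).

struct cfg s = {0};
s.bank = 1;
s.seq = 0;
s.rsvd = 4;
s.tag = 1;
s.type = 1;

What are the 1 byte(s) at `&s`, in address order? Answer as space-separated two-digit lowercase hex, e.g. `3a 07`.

bank:1 = 1 → 0x1 << 0 → word 0x01
seq:1 = 0 → 0x0 << 1 → word 0x01
rsvd:4 = 4 → 0x4 << 2 → word 0x11
tag:1 = 1 → 0x1 << 6 → word 0x51
type:1 = 1 → 0x1 << 7 → word 0xd1
word = 0xd1 → little-endian bytes:
  [0]=0xd1

d1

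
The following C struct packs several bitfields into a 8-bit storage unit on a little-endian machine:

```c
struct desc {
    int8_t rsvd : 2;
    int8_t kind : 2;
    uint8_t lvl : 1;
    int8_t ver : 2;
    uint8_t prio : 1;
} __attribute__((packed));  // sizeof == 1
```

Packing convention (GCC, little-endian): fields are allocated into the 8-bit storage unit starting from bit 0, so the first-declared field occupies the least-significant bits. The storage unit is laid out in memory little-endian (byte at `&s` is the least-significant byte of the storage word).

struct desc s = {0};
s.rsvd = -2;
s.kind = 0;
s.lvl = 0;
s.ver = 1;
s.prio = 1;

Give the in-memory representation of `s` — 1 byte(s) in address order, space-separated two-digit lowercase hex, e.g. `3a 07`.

[0+:2] rsvd=-2 & 0x3 = 0x2; word=0x02
[2+:2] kind=0 & 0x3 = 0x0; word=0x02
[4+:1] lvl=0 & 0x1 = 0x0; word=0x02
[5+:2] ver=1 & 0x3 = 0x1; word=0x22
[7+:1] prio=1 & 0x1 = 0x1; word=0xa2
word = 0xa2 → little-endian bytes:
  [0]=0xa2

a2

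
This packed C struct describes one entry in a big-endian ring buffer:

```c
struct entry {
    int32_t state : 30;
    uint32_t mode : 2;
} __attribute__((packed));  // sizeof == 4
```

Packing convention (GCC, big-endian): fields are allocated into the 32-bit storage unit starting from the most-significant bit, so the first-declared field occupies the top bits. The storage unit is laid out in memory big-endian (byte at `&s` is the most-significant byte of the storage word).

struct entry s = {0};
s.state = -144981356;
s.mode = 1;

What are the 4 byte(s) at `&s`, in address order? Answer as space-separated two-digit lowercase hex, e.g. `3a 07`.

dd 6f 0a 51

[2+:30] state=-144981356 & 0x3fffffff = 0x375bc294; word=0xdd6f0a50
[0+:2] mode=1 & 0x3 = 0x1; word=0xdd6f0a51
word = 0xdd6f0a51 → big-endian bytes:
  [0]=0xdd  [1]=0x6f  [2]=0x0a  [3]=0x51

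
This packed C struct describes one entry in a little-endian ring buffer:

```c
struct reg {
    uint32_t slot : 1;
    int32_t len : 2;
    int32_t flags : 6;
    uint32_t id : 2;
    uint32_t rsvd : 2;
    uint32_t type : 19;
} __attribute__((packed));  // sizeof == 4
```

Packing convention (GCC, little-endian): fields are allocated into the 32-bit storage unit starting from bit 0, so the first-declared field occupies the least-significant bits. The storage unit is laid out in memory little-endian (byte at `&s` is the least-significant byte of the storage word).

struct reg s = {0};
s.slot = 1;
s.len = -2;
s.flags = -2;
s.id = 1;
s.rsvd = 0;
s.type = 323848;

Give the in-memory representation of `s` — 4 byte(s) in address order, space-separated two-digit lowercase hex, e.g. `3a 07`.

slot (1b) val=1 bits=0x1 at bit 0: 0x00000001
len (2b) val=-2 bits=0x2 at bit 1: 0x00000005
flags (6b) val=-2 bits=0x3e at bit 3: 0x000001f5
id (2b) val=1 bits=0x1 at bit 9: 0x000003f5
rsvd (2b) val=0 bits=0x0 at bit 11: 0x000003f5
type (19b) val=323848 bits=0x4f108 at bit 13: 0x9e2103f5
word = 0x9e2103f5 → little-endian bytes:
  [0]=0xf5  [1]=0x03  [2]=0x21  [3]=0x9e

f5 03 21 9e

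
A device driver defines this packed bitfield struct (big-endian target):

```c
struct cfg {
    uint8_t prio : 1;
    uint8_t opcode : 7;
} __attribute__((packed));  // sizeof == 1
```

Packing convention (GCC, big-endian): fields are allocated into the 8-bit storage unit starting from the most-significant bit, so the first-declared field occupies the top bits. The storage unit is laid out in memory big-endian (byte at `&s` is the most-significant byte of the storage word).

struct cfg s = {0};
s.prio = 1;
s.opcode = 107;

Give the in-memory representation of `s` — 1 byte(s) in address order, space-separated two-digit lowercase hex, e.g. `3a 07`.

eb

prio (1b) val=1 bits=0x1 at bit 7: 0x80
opcode (7b) val=107 bits=0x6b at bit 0: 0xeb
word = 0xeb → big-endian bytes:
  [0]=0xeb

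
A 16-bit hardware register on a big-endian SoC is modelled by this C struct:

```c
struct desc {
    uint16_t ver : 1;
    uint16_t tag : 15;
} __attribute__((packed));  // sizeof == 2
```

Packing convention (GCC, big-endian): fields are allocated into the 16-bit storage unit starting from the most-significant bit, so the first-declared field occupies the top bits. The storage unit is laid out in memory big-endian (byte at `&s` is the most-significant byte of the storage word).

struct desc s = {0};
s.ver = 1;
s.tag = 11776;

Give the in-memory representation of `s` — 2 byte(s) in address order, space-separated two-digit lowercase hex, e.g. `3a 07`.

[15+:1] ver=1 & 0x1 = 0x1; word=0x8000
[0+:15] tag=11776 & 0x7fff = 0x2e00; word=0xae00
word = 0xae00 → big-endian bytes:
  [0]=0xae  [1]=0x00

ae 00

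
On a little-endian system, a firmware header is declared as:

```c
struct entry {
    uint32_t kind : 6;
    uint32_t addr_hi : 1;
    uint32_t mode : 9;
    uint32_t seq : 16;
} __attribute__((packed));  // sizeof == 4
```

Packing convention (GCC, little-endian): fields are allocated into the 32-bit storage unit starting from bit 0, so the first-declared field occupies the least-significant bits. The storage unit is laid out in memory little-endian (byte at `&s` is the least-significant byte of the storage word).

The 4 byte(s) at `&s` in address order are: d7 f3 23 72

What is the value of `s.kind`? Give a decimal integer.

[0]=0xd7 [1]=0xf3 [2]=0x23 [3]=0x72 (little-endian) → word 0x7223f3d7
kind [0+:6] = (word>>0) & 0x3f = 23  ←
addr_hi [6+:1] = (word>>6) & 0x1 = 1
mode [7+:9] = (word>>7) & 0x1ff = 487
seq [16+:16] = (word>>16) & 0xffff = 29219

23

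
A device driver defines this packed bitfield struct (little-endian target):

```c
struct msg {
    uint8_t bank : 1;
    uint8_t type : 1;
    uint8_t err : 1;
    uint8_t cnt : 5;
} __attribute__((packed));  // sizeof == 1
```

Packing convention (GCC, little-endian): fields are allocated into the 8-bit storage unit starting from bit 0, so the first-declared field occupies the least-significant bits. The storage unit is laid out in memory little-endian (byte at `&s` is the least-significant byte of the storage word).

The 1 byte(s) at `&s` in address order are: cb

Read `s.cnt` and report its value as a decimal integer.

25

[0]=0xcb (little-endian) → word 0xcb
bank:1 @ bit 0 → (0xcb>>0)&0x1 = 0x1
type:1 @ bit 1 → (0xcb>>1)&0x1 = 0x1
err:1 @ bit 2 → (0xcb>>2)&0x1 = 0x0
cnt:5 @ bit 3 → (0xcb>>3)&0x1f = 0x19  ←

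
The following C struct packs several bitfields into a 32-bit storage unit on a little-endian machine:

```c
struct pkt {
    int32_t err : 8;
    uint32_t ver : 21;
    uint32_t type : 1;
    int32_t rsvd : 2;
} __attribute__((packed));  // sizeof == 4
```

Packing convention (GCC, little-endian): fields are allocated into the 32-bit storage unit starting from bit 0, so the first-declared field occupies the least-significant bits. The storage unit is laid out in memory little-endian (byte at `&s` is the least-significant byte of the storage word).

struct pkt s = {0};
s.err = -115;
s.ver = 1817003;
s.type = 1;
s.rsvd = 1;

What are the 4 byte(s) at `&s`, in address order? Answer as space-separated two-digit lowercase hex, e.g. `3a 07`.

err (8b) val=-115 bits=0x8d at bit 0: 0x0000008d
ver (21b) val=1817003 bits=0x1bb9ab at bit 8: 0x1bb9ab8d
type (1b) val=1 bits=0x1 at bit 29: 0x3bb9ab8d
rsvd (2b) val=1 bits=0x1 at bit 30: 0x7bb9ab8d
word = 0x7bb9ab8d → little-endian bytes:
  [0]=0x8d  [1]=0xab  [2]=0xb9  [3]=0x7b

8d ab b9 7b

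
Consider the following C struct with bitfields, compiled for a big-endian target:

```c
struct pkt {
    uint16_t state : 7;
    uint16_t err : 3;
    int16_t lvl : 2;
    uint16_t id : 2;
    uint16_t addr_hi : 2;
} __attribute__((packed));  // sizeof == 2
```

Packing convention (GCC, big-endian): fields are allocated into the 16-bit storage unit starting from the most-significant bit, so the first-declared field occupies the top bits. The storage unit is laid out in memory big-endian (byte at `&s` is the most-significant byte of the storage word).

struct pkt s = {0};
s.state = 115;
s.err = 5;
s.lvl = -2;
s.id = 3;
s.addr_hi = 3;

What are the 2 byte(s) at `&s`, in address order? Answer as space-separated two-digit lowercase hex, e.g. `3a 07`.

state:7 = 115 → 0x73 << 9 → word 0xe600
err:3 = 5 → 0x5 << 6 → word 0xe740
lvl:2 = -2 → 0x2 << 4 → word 0xe760
id:2 = 3 → 0x3 << 2 → word 0xe76c
addr_hi:2 = 3 → 0x3 << 0 → word 0xe76f
word = 0xe76f → big-endian bytes:
  [0]=0xe7  [1]=0x6f

e7 6f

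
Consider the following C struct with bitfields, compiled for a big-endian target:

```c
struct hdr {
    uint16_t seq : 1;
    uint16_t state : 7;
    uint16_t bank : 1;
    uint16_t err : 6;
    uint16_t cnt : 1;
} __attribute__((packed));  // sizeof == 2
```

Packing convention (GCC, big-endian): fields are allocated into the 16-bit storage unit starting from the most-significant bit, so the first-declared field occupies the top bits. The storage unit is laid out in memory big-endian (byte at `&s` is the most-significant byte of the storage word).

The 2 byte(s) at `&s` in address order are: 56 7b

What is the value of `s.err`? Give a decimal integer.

[0]=0x56 [1]=0x7b (big-endian) → word 0x567b
seq:1 @ bit 15 → (0x567b>>15)&0x1 = 0x0
state:7 @ bit 8 → (0x567b>>8)&0x7f = 0x56
bank:1 @ bit 7 → (0x567b>>7)&0x1 = 0x0
err:6 @ bit 1 → (0x567b>>1)&0x3f = 0x3d  ←
cnt:1 @ bit 0 → (0x567b>>0)&0x1 = 0x1

61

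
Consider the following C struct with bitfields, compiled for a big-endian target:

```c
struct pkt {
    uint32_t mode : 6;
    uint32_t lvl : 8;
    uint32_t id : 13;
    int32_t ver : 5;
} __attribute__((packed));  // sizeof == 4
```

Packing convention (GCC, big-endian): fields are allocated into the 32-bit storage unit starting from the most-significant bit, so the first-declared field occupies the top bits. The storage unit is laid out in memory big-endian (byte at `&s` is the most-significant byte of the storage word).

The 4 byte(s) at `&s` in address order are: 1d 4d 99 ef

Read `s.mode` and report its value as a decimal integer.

[0]=0x1d [1]=0x4d [2]=0x99 [3]=0xef (big-endian) → word 0x1d4d99ef
mode:6 @ bit 26 → (0x1d4d99ef>>26)&0x3f = 0x7  ←
lvl:8 @ bit 18 → (0x1d4d99ef>>18)&0xff = 0x53
id:13 @ bit 5 → (0x1d4d99ef>>5)&0x1fff = 0xccf
ver:5 @ bit 0 → (0x1d4d99ef>>0)&0x1f = 0xf

7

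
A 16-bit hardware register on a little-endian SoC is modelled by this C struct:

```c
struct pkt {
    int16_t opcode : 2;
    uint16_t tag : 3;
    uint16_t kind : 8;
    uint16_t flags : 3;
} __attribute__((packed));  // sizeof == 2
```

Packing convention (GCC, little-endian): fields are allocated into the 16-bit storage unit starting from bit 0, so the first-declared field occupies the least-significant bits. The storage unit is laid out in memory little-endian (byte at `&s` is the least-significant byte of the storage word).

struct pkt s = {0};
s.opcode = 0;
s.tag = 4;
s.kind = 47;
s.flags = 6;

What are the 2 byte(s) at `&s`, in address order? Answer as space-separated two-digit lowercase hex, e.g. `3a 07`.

f0 c5

opcode:2 = 0 → 0x0 << 0 → word 0x0000
tag:3 = 4 → 0x4 << 2 → word 0x0010
kind:8 = 47 → 0x2f << 5 → word 0x05f0
flags:3 = 6 → 0x6 << 13 → word 0xc5f0
word = 0xc5f0 → little-endian bytes:
  [0]=0xf0  [1]=0xc5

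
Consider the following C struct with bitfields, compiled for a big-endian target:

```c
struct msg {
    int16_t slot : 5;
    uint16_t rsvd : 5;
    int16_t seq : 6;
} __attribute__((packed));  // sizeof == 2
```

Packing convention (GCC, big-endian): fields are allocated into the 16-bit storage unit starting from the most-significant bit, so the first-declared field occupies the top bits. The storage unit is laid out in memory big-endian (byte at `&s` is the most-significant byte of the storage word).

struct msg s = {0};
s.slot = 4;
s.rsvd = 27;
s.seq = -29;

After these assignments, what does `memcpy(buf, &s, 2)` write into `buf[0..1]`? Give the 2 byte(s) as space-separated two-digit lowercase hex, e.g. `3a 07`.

[11+:5] slot=4 & 0x1f = 0x4; word=0x2000
[6+:5] rsvd=27 & 0x1f = 0x1b; word=0x26c0
[0+:6] seq=-29 & 0x3f = 0x23; word=0x26e3
word = 0x26e3 → big-endian bytes:
  [0]=0x26  [1]=0xe3

26 e3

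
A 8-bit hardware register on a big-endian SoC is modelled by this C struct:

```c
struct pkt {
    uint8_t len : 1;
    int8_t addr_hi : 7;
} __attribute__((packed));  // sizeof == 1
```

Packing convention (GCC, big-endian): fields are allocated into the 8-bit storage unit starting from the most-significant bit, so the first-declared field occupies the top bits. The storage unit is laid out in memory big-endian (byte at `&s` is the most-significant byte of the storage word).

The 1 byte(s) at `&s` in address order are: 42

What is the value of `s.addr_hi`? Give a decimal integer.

[0]=0x42 (big-endian) → word 0x42
len:1 @ bit 7 → (0x42>>7)&0x1 = 0x0
addr_hi:7 @ bit 0 → (0x42>>0)&0x7f = 0x42  ←
addr_hi signed 7b, MSB=1: 66 - 128 = -62

-62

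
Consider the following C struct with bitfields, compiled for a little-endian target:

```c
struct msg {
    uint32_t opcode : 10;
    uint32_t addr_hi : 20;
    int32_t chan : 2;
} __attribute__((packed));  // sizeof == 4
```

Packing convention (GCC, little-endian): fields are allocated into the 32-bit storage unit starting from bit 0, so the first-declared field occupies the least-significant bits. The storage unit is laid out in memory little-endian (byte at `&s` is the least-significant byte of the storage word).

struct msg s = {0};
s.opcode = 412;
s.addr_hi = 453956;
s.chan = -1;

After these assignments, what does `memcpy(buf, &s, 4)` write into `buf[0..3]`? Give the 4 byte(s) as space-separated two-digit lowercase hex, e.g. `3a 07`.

opcode:10 = 412 → 0x19c << 0 → word 0x0000019c
addr_hi:20 = 453956 → 0x6ed44 << 10 → word 0x1bb5119c
chan:2 = -1 → 0x3 << 30 → word 0xdbb5119c
word = 0xdbb5119c → little-endian bytes:
  [0]=0x9c  [1]=0x11  [2]=0xb5  [3]=0xdb

9c 11 b5 db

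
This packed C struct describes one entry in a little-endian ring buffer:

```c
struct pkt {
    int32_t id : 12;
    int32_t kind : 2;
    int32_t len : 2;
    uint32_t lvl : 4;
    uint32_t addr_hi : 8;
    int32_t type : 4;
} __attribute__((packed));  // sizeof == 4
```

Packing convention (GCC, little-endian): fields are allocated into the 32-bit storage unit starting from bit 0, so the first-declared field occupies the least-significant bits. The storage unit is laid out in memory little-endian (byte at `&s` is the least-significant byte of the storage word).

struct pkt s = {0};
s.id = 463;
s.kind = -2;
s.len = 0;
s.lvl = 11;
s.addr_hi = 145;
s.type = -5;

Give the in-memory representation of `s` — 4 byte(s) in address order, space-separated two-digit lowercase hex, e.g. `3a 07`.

cf 21 1b b9

id:12 = 463 → 0x1cf << 0 → word 0x000001cf
kind:2 = -2 → 0x2 << 12 → word 0x000021cf
len:2 = 0 → 0x0 << 14 → word 0x000021cf
lvl:4 = 11 → 0xb << 16 → word 0x000b21cf
addr_hi:8 = 145 → 0x91 << 20 → word 0x091b21cf
type:4 = -5 → 0xb << 28 → word 0xb91b21cf
word = 0xb91b21cf → little-endian bytes:
  [0]=0xcf  [1]=0x21  [2]=0x1b  [3]=0xb9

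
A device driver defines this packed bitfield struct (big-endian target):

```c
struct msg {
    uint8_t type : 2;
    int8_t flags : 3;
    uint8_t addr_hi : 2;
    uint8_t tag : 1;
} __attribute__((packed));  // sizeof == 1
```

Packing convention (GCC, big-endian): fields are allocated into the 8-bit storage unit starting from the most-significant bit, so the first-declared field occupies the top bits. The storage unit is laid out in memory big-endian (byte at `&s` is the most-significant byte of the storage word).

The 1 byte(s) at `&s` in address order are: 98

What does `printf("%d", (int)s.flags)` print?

3

[0]=0x98 (big-endian) → word 0x98
type:2 @ bit 6 → (0x98>>6)&0x3 = 0x2
flags:3 @ bit 3 → (0x98>>3)&0x7 = 0x3  ←
addr_hi:2 @ bit 1 → (0x98>>1)&0x3 = 0x0
tag:1 @ bit 0 → (0x98>>0)&0x1 = 0x0
flags signed 3b, MSB=0: value = 3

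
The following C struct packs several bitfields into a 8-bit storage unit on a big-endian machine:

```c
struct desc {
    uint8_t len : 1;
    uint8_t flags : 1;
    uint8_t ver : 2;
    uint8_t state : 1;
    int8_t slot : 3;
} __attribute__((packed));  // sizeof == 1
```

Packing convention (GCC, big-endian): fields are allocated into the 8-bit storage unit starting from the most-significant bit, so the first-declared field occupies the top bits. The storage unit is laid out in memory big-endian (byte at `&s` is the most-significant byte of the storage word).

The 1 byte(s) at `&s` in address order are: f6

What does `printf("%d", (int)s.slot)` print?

-2

[0]=0xf6 (big-endian) → word 0xf6
len [7+:1] = (word>>7) & 0x1 = 1
flags [6+:1] = (word>>6) & 0x1 = 1
ver [4+:2] = (word>>4) & 0x3 = 3
state [3+:1] = (word>>3) & 0x1 = 0
slot [0+:3] = (word>>0) & 0x7 = 6  ←
slot signed 3b, MSB=1: 6 - 8 = -2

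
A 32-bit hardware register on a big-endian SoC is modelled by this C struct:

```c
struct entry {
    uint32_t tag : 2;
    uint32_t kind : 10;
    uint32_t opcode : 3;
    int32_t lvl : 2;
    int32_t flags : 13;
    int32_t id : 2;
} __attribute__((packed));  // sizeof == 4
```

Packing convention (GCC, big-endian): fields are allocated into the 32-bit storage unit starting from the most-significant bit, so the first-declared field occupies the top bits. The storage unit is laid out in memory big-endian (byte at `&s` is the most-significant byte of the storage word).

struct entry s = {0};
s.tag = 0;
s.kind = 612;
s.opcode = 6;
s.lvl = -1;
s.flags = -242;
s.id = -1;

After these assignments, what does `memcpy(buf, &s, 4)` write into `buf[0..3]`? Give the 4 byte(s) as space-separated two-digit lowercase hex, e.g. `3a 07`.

tag (2b) val=0 bits=0x0 at bit 30: 0x00000000
kind (10b) val=612 bits=0x264 at bit 20: 0x26400000
opcode (3b) val=6 bits=0x6 at bit 17: 0x264c0000
lvl (2b) val=-1 bits=0x3 at bit 15: 0x264d8000
flags (13b) val=-242 bits=0x1f0e at bit 2: 0x264dfc38
id (2b) val=-1 bits=0x3 at bit 0: 0x264dfc3b
word = 0x264dfc3b → big-endian bytes:
  [0]=0x26  [1]=0x4d  [2]=0xfc  [3]=0x3b

26 4d fc 3b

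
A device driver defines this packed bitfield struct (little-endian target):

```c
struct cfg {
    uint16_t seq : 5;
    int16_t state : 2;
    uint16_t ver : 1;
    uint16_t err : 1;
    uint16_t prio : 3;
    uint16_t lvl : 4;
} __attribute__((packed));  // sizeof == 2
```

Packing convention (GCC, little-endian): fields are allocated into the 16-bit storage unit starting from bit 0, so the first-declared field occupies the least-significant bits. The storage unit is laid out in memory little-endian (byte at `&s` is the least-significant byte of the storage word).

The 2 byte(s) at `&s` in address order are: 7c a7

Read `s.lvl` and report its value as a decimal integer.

10

[0]=0x7c [1]=0xa7 (little-endian) → word 0xa77c
seq [0+:5] = (word>>0) & 0x1f = 28
state [5+:2] = (word>>5) & 0x3 = 3
ver [7+:1] = (word>>7) & 0x1 = 0
err [8+:1] = (word>>8) & 0x1 = 1
prio [9+:3] = (word>>9) & 0x7 = 3
lvl [12+:4] = (word>>12) & 0xf = 10  ←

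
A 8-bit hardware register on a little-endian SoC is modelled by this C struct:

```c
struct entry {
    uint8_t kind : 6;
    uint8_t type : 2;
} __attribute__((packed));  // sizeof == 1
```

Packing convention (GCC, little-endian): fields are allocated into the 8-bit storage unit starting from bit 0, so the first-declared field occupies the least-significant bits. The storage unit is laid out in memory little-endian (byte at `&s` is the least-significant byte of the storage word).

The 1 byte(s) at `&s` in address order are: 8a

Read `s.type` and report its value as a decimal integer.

2

[0]=0x8a (little-endian) → word 0x8a
kind:6 @ bit 0 → (0x8a>>0)&0x3f = 0xa
type:2 @ bit 6 → (0x8a>>6)&0x3 = 0x2  ←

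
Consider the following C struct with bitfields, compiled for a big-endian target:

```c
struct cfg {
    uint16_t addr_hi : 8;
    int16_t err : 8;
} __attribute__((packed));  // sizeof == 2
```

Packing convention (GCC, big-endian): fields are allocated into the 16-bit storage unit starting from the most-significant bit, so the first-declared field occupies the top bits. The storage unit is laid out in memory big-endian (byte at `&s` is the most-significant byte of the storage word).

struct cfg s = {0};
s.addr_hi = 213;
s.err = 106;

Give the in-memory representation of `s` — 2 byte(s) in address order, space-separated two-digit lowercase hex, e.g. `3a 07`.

d5 6a

[8+:8] addr_hi=213 & 0xff = 0xd5; word=0xd500
[0+:8] err=106 & 0xff = 0x6a; word=0xd56a
word = 0xd56a → big-endian bytes:
  [0]=0xd5  [1]=0x6a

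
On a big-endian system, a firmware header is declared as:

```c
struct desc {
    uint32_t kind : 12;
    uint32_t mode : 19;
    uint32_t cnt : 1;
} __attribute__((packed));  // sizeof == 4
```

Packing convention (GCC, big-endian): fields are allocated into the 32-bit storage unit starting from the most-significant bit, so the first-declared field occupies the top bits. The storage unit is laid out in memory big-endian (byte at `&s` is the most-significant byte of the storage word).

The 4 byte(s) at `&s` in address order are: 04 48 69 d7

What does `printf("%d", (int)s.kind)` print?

[0]=0x04 [1]=0x48 [2]=0x69 [3]=0xd7 (big-endian) → word 0x044869d7
kind:12 @ bit 20 → (0x044869d7>>20)&0xfff = 0x44  ←
mode:19 @ bit 1 → (0x044869d7>>1)&0x7ffff = 0x434eb
cnt:1 @ bit 0 → (0x044869d7>>0)&0x1 = 0x1

68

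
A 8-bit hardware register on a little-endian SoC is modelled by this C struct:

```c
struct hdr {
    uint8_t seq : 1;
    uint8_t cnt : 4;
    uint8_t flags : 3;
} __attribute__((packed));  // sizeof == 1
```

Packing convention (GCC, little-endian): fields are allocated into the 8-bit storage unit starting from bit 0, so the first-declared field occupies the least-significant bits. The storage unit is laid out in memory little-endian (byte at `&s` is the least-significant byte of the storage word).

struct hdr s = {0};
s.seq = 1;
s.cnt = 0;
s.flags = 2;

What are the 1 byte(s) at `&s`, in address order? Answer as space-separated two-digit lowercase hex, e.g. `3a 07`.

seq:1 = 1 → 0x1 << 0 → word 0x01
cnt:4 = 0 → 0x0 << 1 → word 0x01
flags:3 = 2 → 0x2 << 5 → word 0x41
word = 0x41 → little-endian bytes:
  [0]=0x41

41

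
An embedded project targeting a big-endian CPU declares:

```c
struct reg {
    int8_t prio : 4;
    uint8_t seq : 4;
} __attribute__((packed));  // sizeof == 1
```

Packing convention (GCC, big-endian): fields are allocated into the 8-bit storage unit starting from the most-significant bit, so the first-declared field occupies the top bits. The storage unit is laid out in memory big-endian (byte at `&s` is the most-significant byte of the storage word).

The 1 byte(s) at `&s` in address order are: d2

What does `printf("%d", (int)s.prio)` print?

-3

[0]=0xd2 (big-endian) → word 0xd2
prio:4 @ bit 4 → (0xd2>>4)&0xf = 0xd  ←
seq:4 @ bit 0 → (0xd2>>0)&0xf = 0x2
prio signed 4b, MSB=1: 13 - 16 = -3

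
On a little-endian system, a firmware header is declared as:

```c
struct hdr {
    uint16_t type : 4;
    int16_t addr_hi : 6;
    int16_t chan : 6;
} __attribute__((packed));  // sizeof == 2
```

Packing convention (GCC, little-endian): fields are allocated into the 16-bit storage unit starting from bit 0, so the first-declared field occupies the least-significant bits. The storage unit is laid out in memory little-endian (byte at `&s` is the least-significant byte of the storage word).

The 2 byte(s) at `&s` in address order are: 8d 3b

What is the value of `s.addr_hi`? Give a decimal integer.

-8

[0]=0x8d [1]=0x3b (little-endian) → word 0x3b8d
type [0+:4] = (word>>0) & 0xf = 13
addr_hi [4+:6] = (word>>4) & 0x3f = 56  ←
chan [10+:6] = (word>>10) & 0x3f = 14
addr_hi signed 6b, MSB=1: 56 - 64 = -8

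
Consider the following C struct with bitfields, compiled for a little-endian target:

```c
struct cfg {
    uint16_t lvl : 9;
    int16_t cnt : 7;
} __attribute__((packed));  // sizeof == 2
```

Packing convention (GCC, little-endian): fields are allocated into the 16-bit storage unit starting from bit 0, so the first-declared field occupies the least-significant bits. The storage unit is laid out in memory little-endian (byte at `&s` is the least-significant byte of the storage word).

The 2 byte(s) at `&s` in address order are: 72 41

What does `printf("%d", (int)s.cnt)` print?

32

[0]=0x72 [1]=0x41 (little-endian) → word 0x4172
lvl [0+:9] = (word>>0) & 0x1ff = 370
cnt [9+:7] = (word>>9) & 0x7f = 32  ←
cnt signed 7b, MSB=0: value = 32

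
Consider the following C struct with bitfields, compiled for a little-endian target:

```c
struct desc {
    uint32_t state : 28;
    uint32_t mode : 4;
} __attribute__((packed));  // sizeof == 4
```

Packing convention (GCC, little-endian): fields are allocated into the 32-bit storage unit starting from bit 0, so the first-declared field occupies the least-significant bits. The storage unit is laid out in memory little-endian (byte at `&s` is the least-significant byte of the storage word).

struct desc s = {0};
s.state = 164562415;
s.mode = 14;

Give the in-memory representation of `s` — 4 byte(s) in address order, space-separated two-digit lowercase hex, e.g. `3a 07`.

ef 05 cf e9

state (28b) val=164562415 bits=0x9cf05ef at bit 0: 0x09cf05ef
mode (4b) val=14 bits=0xe at bit 28: 0xe9cf05ef
word = 0xe9cf05ef → little-endian bytes:
  [0]=0xef  [1]=0x05  [2]=0xcf  [3]=0xe9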